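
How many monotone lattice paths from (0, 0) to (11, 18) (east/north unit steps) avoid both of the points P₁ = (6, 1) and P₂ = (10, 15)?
Number of paths = 21423592

Inclusion–exclusion. Total paths: C(29, 11) = 34597290. Through P₁: C(7, 6)·C(22, 5) = 184338. Through P₂: C(25, 10)·C(4, 1) = 13075040. Since P₁ is strictly southwest of P₂, a monotone path through both must visit P₁ then P₂; paths through both = C(7, 6)·C(18, 4)·C(4, 1) = 85680. Avoid both = 34597290 − 184338 − 13075040 + 85680 = 21423592.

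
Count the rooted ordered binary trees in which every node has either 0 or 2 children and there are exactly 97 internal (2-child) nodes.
C_97 = 14657929356129575437016877846657032761712954950899755100

These full binary trees are counted by the Catalan number C_n = (1/(n + 1)) · C(2n, n). For n = 97: C_97 = (1/98) · C(194, 97) = 1436477076900698392827654028972389210647869585188175999800/98 = 14657929356129575437016877846657032761712954950899755100.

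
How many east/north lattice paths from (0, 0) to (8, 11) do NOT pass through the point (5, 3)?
Number of paths = 66342

Total paths from (0, 0) to (8, 11): C(19, 8) = 75582. Paths through (5, 3): (paths (0, 0) → (5, 3)) × (paths (5, 3) → (8, 11)) = C(8, 5) · C(11, 3) = 56 · 165 = 9240. Avoidance count = 75582 − 9240 = 66342.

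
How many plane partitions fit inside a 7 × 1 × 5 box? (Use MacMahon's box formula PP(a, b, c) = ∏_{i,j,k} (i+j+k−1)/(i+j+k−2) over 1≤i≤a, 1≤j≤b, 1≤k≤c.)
PP(7, 1, 5) = 792

Evaluate the triple product over i = 1..7, j = 1..1, k = 1..5. The factors are (2/1) · (3/2) · (4/3) · (5/4) · (6/5) · (3/2) · (4/3) · (5/4) · … (35 factors total). The numerators and denominators telescope so the product is an integer; carrying out the multiplication exactly gives PP(7, 1, 5) = 792.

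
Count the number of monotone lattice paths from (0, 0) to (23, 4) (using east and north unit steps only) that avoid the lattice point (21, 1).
Number of paths = 17330

Total paths from (0, 0) to (23, 4): C(27, 23) = 17550. Paths through (21, 1): (paths (0, 0) → (21, 1)) × (paths (21, 1) → (23, 4)) = C(22, 21) · C(5, 2) = 22 · 10 = 220. Avoidance count = 17550 − 220 = 17330.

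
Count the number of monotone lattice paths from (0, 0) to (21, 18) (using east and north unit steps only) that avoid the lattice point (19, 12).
Number of paths = 58407769290

Total paths from (0, 0) to (21, 18): C(39, 21) = 62359143990. Paths through (19, 12): (paths (0, 0) → (19, 12)) × (paths (19, 12) → (21, 18)) = C(31, 19) · C(8, 2) = 141120525 · 28 = 3951374700. Avoidance count = 62359143990 − 3951374700 = 58407769290.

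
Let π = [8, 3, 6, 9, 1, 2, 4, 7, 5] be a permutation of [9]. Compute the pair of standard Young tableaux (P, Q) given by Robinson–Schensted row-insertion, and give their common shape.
P = [1, 2, 4, 5] / [3, 6, 7] / [8, 9];  Q = [1, 3, 4, 8] / [2, 6, 7] / [5, 9];  common shape = (4, 3, 2)

Row-insert the values π_1, π_2, … into P one at a time, bumping the leftmost entry strictly greater than the inserted value down to the next row. The recording tableau Q records, in position (i, j), the step at which that cell was added to P.
  Insert 8 (step 1): P = [8];  Q = [1]
  Insert 3 (step 2): P = [3] / [8];  Q = [1] / [2]
  Insert 6 (step 3): P = [3, 6] / [8];  Q = [1, 3] / [2]
  Insert 9 (step 4): P = [3, 6, 9] / [8];  Q = [1, 3, 4] / [2]
  Insert 1 (step 5): P = [1, 6, 9] / [3] / [8];  Q = [1, 3, 4] / [2] / [5]
  Insert 2 (step 6): P = [1, 2, 9] / [3, 6] / [8];  Q = [1, 3, 4] / [2, 6] / [5]
  Insert 4 (step 7): P = [1, 2, 4] / [3, 6, 9] / [8];  Q = [1, 3, 4] / [2, 6, 7] / [5]
  Insert 7 (step 8): P = [1, 2, 4, 7] / [3, 6, 9] / [8];  Q = [1, 3, 4, 8] / [2, 6, 7] / [5]
  Insert 5 (step 9): P = [1, 2, 4, 5] / [3, 6, 7] / [8, 9];  Q = [1, 3, 4, 8] / [2, 6, 7] / [5, 9]
Final shape: (4, 3, 2).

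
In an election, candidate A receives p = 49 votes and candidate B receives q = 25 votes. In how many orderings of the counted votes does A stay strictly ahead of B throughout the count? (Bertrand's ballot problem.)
Strict-lead orderings = 11370496679167328352

Total orderings of the 74 votes with 49 for A: C(74, 49) = 35059031427432595752. By the Bertrand ballot formula (Cycle Lemma / reflection principle), the number of orderings in which A is strictly ahead of B throughout is (p − q)/(p + q) · C(p + q, p) = (49 − 25)/(49 + 25) · 35059031427432595752 = 11370496679167328352.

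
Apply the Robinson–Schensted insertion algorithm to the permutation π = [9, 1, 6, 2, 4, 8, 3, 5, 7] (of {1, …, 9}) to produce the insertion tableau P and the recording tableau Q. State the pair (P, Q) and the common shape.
P = [1, 2, 3, 5, 7] / [4, 8] / [6] / [9];  Q = [1, 3, 5, 6, 9] / [2, 8] / [4] / [7];  common shape = (5, 2, 1, 1)

Row-insert the values π_1, π_2, … into P one at a time, bumping the leftmost entry strictly greater than the inserted value down to the next row. The recording tableau Q records, in position (i, j), the step at which that cell was added to P.
  Insert 9 (step 1): P = [9];  Q = [1]
  Insert 1 (step 2): P = [1] / [9];  Q = [1] / [2]
  Insert 6 (step 3): P = [1, 6] / [9];  Q = [1, 3] / [2]
  Insert 2 (step 4): P = [1, 2] / [6] / [9];  Q = [1, 3] / [2] / [4]
  Insert 4 (step 5): P = [1, 2, 4] / [6] / [9];  Q = [1, 3, 5] / [2] / [4]
  Insert 8 (step 6): P = [1, 2, 4, 8] / [6] / [9];  Q = [1, 3, 5, 6] / [2] / [4]
  Insert 3 (step 7): P = [1, 2, 3, 8] / [4] / [6] / [9];  Q = [1, 3, 5, 6] / [2] / [4] / [7]
  Insert 5 (step 8): P = [1, 2, 3, 5] / [4, 8] / [6] / [9];  Q = [1, 3, 5, 6] / [2, 8] / [4] / [7]
  Insert 7 (step 9): P = [1, 2, 3, 5, 7] / [4, 8] / [6] / [9];  Q = [1, 3, 5, 6, 9] / [2, 8] / [4] / [7]
Final shape: (5, 2, 1, 1).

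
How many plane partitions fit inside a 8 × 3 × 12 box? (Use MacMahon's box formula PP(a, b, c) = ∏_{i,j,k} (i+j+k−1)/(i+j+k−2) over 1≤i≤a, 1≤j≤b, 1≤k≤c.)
PP(8, 3, 12) = 20239179160200

Evaluate the triple product over i = 1..8, j = 1..3, k = 1..12. The factors are (2/1) · (3/2) · (4/3) · (5/4) · (6/5) · (7/6) · (8/7) · (9/8) · … (288 factors total). The numerators and denominators telescope so the product is an integer; carrying out the multiplication exactly gives PP(8, 3, 12) = 20239179160200.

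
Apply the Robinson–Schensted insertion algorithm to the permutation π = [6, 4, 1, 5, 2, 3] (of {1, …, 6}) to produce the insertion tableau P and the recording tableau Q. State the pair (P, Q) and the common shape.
P = [1, 2, 3] / [4, 5] / [6];  Q = [1, 4, 6] / [2, 5] / [3];  common shape = (3, 2, 1)

Row-insert the values π_1, π_2, … into P one at a time, bumping the leftmost entry strictly greater than the inserted value down to the next row. The recording tableau Q records, in position (i, j), the step at which that cell was added to P.
  Insert 6 (step 1): P = [6];  Q = [1]
  Insert 4 (step 2): P = [4] / [6];  Q = [1] / [2]
  Insert 1 (step 3): P = [1] / [4] / [6];  Q = [1] / [2] / [3]
  Insert 5 (step 4): P = [1, 5] / [4] / [6];  Q = [1, 4] / [2] / [3]
  Insert 2 (step 5): P = [1, 2] / [4, 5] / [6];  Q = [1, 4] / [2, 5] / [3]
  Insert 3 (step 6): P = [1, 2, 3] / [4, 5] / [6];  Q = [1, 4, 6] / [2, 5] / [3]
Final shape: (3, 2, 1).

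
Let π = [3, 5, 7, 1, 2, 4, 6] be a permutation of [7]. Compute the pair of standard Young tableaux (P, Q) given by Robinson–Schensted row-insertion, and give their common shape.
P = [1, 2, 4, 6] / [3, 5, 7];  Q = [1, 2, 3, 7] / [4, 5, 6];  common shape = (4, 3)

Row-insert the values π_1, π_2, … into P one at a time, bumping the leftmost entry strictly greater than the inserted value down to the next row. The recording tableau Q records, in position (i, j), the step at which that cell was added to P.
  Insert 3 (step 1): P = [3];  Q = [1]
  Insert 5 (step 2): P = [3, 5];  Q = [1, 2]
  Insert 7 (step 3): P = [3, 5, 7];  Q = [1, 2, 3]
  Insert 1 (step 4): P = [1, 5, 7] / [3];  Q = [1, 2, 3] / [4]
  Insert 2 (step 5): P = [1, 2, 7] / [3, 5];  Q = [1, 2, 3] / [4, 5]
  Insert 4 (step 6): P = [1, 2, 4] / [3, 5, 7];  Q = [1, 2, 3] / [4, 5, 6]
  Insert 6 (step 7): P = [1, 2, 4, 6] / [3, 5, 7];  Q = [1, 2, 3, 7] / [4, 5, 6]
Final shape: (4, 3).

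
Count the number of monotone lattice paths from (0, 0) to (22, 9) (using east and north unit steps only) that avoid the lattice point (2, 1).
Number of paths = 10835760

Total paths from (0, 0) to (22, 9): C(31, 22) = 20160075. Paths through (2, 1): (paths (0, 0) → (2, 1)) × (paths (2, 1) → (22, 9)) = C(3, 2) · C(28, 20) = 3 · 3108105 = 9324315. Avoidance count = 20160075 − 9324315 = 10835760.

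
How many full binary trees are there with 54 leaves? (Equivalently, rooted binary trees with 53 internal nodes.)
C_53 = 116157871455782434250553845880

These full binary trees are counted by the Catalan number C_n = (1/(n + 1)) · C(2n, n). For n = 53: C_53 = (1/54) · C(106, 53) = 6272525058612251449529907677520/54 = 116157871455782434250553845880.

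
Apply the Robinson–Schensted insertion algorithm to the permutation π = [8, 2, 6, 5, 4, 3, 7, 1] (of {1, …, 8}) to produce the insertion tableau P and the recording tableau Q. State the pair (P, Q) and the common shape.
P = [1, 3, 7] / [2] / [4] / [5] / [6] / [8];  Q = [1, 3, 7] / [2] / [4] / [5] / [6] / [8];  common shape = (3, 1, 1, 1, 1, 1)

Row-insert the values π_1, π_2, … into P one at a time, bumping the leftmost entry strictly greater than the inserted value down to the next row. The recording tableau Q records, in position (i, j), the step at which that cell was added to P.
  Insert 8 (step 1): P = [8];  Q = [1]
  Insert 2 (step 2): P = [2] / [8];  Q = [1] / [2]
  Insert 6 (step 3): P = [2, 6] / [8];  Q = [1, 3] / [2]
  Insert 5 (step 4): P = [2, 5] / [6] / [8];  Q = [1, 3] / [2] / [4]
  Insert 4 (step 5): P = [2, 4] / [5] / [6] / [8];  Q = [1, 3] / [2] / [4] / [5]
  Insert 3 (step 6): P = [2, 3] / [4] / [5] / [6] / [8];  Q = [1, 3] / [2] / [4] / [5] / [6]
  Insert 7 (step 7): P = [2, 3, 7] / [4] / [5] / [6] / [8];  Q = [1, 3, 7] / [2] / [4] / [5] / [6]
  Insert 1 (step 8): P = [1, 3, 7] / [2] / [4] / [5] / [6] / [8];  Q = [1, 3, 7] / [2] / [4] / [5] / [6] / [8]
Final shape: (3, 1, 1, 1, 1, 1).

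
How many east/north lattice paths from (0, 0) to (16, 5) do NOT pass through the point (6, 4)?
Number of paths = 18039

Total paths from (0, 0) to (16, 5): C(21, 16) = 20349. Paths through (6, 4): (paths (0, 0) → (6, 4)) × (paths (6, 4) → (16, 5)) = C(10, 6) · C(11, 10) = 210 · 11 = 2310. Avoidance count = 20349 − 2310 = 18039.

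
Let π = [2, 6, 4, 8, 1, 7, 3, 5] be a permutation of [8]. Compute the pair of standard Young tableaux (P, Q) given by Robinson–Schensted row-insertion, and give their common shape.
P = [1, 3, 5] / [2, 4, 7] / [6, 8];  Q = [1, 2, 4] / [3, 6, 8] / [5, 7];  common shape = (3, 3, 2)

Row-insert the values π_1, π_2, … into P one at a time, bumping the leftmost entry strictly greater than the inserted value down to the next row. The recording tableau Q records, in position (i, j), the step at which that cell was added to P.
  Insert 2 (step 1): P = [2];  Q = [1]
  Insert 6 (step 2): P = [2, 6];  Q = [1, 2]
  Insert 4 (step 3): P = [2, 4] / [6];  Q = [1, 2] / [3]
  Insert 8 (step 4): P = [2, 4, 8] / [6];  Q = [1, 2, 4] / [3]
  Insert 1 (step 5): P = [1, 4, 8] / [2] / [6];  Q = [1, 2, 4] / [3] / [5]
  Insert 7 (step 6): P = [1, 4, 7] / [2, 8] / [6];  Q = [1, 2, 4] / [3, 6] / [5]
  Insert 3 (step 7): P = [1, 3, 7] / [2, 4] / [6, 8];  Q = [1, 2, 4] / [3, 6] / [5, 7]
  Insert 5 (step 8): P = [1, 3, 5] / [2, 4, 7] / [6, 8];  Q = [1, 2, 4] / [3, 6, 8] / [5, 7]
Final shape: (3, 3, 2).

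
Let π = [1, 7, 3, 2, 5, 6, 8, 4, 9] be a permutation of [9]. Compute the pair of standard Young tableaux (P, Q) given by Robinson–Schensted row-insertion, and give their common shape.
P = [1, 2, 4, 6, 8, 9] / [3, 5] / [7];  Q = [1, 2, 5, 6, 7, 9] / [3, 8] / [4];  common shape = (6, 2, 1)

Row-insert the values π_1, π_2, … into P one at a time, bumping the leftmost entry strictly greater than the inserted value down to the next row. The recording tableau Q records, in position (i, j), the step at which that cell was added to P.
  Insert 1 (step 1): P = [1];  Q = [1]
  Insert 7 (step 2): P = [1, 7];  Q = [1, 2]
  Insert 3 (step 3): P = [1, 3] / [7];  Q = [1, 2] / [3]
  Insert 2 (step 4): P = [1, 2] / [3] / [7];  Q = [1, 2] / [3] / [4]
  Insert 5 (step 5): P = [1, 2, 5] / [3] / [7];  Q = [1, 2, 5] / [3] / [4]
  Insert 6 (step 6): P = [1, 2, 5, 6] / [3] / [7];  Q = [1, 2, 5, 6] / [3] / [4]
  Insert 8 (step 7): P = [1, 2, 5, 6, 8] / [3] / [7];  Q = [1, 2, 5, 6, 7] / [3] / [4]
  Insert 4 (step 8): P = [1, 2, 4, 6, 8] / [3, 5] / [7];  Q = [1, 2, 5, 6, 7] / [3, 8] / [4]
  Insert 9 (step 9): P = [1, 2, 4, 6, 8, 9] / [3, 5] / [7];  Q = [1, 2, 5, 6, 7, 9] / [3, 8] / [4]
Final shape: (6, 2, 1).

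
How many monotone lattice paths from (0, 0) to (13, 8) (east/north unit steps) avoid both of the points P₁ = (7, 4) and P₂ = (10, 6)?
Number of paths = 87110

Inclusion–exclusion. Total paths: C(21, 13) = 203490. Through P₁: C(11, 7)·C(10, 6) = 69300. Through P₂: C(16, 10)·C(5, 3) = 80080. Since P₁ is strictly southwest of P₂, a monotone path through both must visit P₁ then P₂; paths through both = C(11, 7)·C(5, 3)·C(5, 3) = 33000. Avoid both = 203490 − 69300 − 80080 + 33000 = 87110.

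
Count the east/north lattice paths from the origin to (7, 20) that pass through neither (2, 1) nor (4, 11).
Number of paths = 503778

Inclusion–exclusion. Total paths: C(27, 7) = 888030. Through P₁: C(3, 2)·C(24, 5) = 127512. Through P₂: C(15, 4)·C(12, 3) = 300300. Since P₁ is strictly southwest of P₂, a monotone path through both must visit P₁ then P₂; paths through both = C(3, 2)·C(12, 2)·C(12, 3) = 43560. Avoid both = 888030 − 127512 − 300300 + 43560 = 503778.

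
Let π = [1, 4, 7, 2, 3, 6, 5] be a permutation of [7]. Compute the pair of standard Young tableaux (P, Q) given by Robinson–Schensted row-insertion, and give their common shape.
P = [1, 2, 3, 5] / [4, 6] / [7];  Q = [1, 2, 3, 6] / [4, 5] / [7];  common shape = (4, 2, 1)

Row-insert the values π_1, π_2, … into P one at a time, bumping the leftmost entry strictly greater than the inserted value down to the next row. The recording tableau Q records, in position (i, j), the step at which that cell was added to P.
  Insert 1 (step 1): P = [1];  Q = [1]
  Insert 4 (step 2): P = [1, 4];  Q = [1, 2]
  Insert 7 (step 3): P = [1, 4, 7];  Q = [1, 2, 3]
  Insert 2 (step 4): P = [1, 2, 7] / [4];  Q = [1, 2, 3] / [4]
  Insert 3 (step 5): P = [1, 2, 3] / [4, 7];  Q = [1, 2, 3] / [4, 5]
  Insert 6 (step 6): P = [1, 2, 3, 6] / [4, 7];  Q = [1, 2, 3, 6] / [4, 5]
  Insert 5 (step 7): P = [1, 2, 3, 5] / [4, 6] / [7];  Q = [1, 2, 3, 6] / [4, 5] / [7]
Final shape: (4, 2, 1).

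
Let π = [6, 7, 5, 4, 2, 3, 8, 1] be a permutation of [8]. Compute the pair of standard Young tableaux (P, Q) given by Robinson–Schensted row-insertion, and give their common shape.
P = [1, 3, 8] / [2, 7] / [4] / [5] / [6];  Q = [1, 2, 7] / [3, 6] / [4] / [5] / [8];  common shape = (3, 2, 1, 1, 1)

Row-insert the values π_1, π_2, … into P one at a time, bumping the leftmost entry strictly greater than the inserted value down to the next row. The recording tableau Q records, in position (i, j), the step at which that cell was added to P.
  Insert 6 (step 1): P = [6];  Q = [1]
  Insert 7 (step 2): P = [6, 7];  Q = [1, 2]
  Insert 5 (step 3): P = [5, 7] / [6];  Q = [1, 2] / [3]
  Insert 4 (step 4): P = [4, 7] / [5] / [6];  Q = [1, 2] / [3] / [4]
  Insert 2 (step 5): P = [2, 7] / [4] / [5] / [6];  Q = [1, 2] / [3] / [4] / [5]
  Insert 3 (step 6): P = [2, 3] / [4, 7] / [5] / [6];  Q = [1, 2] / [3, 6] / [4] / [5]
  Insert 8 (step 7): P = [2, 3, 8] / [4, 7] / [5] / [6];  Q = [1, 2, 7] / [3, 6] / [4] / [5]
  Insert 1 (step 8): P = [1, 3, 8] / [2, 7] / [4] / [5] / [6];  Q = [1, 2, 7] / [3, 6] / [4] / [5] / [8]
Final shape: (3, 2, 1, 1, 1).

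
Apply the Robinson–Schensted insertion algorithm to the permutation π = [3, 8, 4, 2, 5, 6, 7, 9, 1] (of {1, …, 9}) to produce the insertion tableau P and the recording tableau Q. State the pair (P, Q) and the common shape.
P = [1, 4, 5, 6, 7, 9] / [2] / [3] / [8];  Q = [1, 2, 5, 6, 7, 8] / [3] / [4] / [9];  common shape = (6, 1, 1, 1)

Row-insert the values π_1, π_2, … into P one at a time, bumping the leftmost entry strictly greater than the inserted value down to the next row. The recording tableau Q records, in position (i, j), the step at which that cell was added to P.
  Insert 3 (step 1): P = [3];  Q = [1]
  Insert 8 (step 2): P = [3, 8];  Q = [1, 2]
  Insert 4 (step 3): P = [3, 4] / [8];  Q = [1, 2] / [3]
  Insert 2 (step 4): P = [2, 4] / [3] / [8];  Q = [1, 2] / [3] / [4]
  Insert 5 (step 5): P = [2, 4, 5] / [3] / [8];  Q = [1, 2, 5] / [3] / [4]
  Insert 6 (step 6): P = [2, 4, 5, 6] / [3] / [8];  Q = [1, 2, 5, 6] / [3] / [4]
  Insert 7 (step 7): P = [2, 4, 5, 6, 7] / [3] / [8];  Q = [1, 2, 5, 6, 7] / [3] / [4]
  Insert 9 (step 8): P = [2, 4, 5, 6, 7, 9] / [3] / [8];  Q = [1, 2, 5, 6, 7, 8] / [3] / [4]
  Insert 1 (step 9): P = [1, 4, 5, 6, 7, 9] / [2] / [3] / [8];  Q = [1, 2, 5, 6, 7, 8] / [3] / [4] / [9]
Final shape: (6, 1, 1, 1).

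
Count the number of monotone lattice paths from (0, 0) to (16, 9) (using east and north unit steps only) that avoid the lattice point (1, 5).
Number of paths = 2019719

Total paths from (0, 0) to (16, 9): C(25, 16) = 2042975. Paths through (1, 5): (paths (0, 0) → (1, 5)) × (paths (1, 5) → (16, 9)) = C(6, 1) · C(19, 15) = 6 · 3876 = 23256. Avoidance count = 2042975 − 23256 = 2019719.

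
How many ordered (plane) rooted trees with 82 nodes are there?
C_81 = 4462290049988320482463241297506133183499654740

These ordered rooted trees are counted by the Catalan number C_n = (1/(n + 1)) · C(2n, n). For n = 81: C_81 = (1/82) · C(162, 81) = 365907784099042279561985786395502921046971688680/82 = 4462290049988320482463241297506133183499654740.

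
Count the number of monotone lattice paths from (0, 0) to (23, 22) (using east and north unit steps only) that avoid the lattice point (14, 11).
Number of paths = 3368050459800

Total paths from (0, 0) to (23, 22): C(45, 23) = 4116715363800. Paths through (14, 11): (paths (0, 0) → (14, 11)) × (paths (14, 11) → (23, 22)) = C(25, 14) · C(20, 9) = 4457400 · 167960 = 748664904000. Avoidance count = 4116715363800 − 748664904000 = 3368050459800.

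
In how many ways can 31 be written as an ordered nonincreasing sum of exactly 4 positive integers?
p(31, 4 parts) = 225

Partitions of n into exactly k parts are in bijection with partitions of n − k into at most k parts (subtract 1 from each part). So p(31, exactly 4) = p(27, parts ≤ 4). Computing via the recurrence p(m, j) = p(m, j−1) + p(m−j, j) gives 225.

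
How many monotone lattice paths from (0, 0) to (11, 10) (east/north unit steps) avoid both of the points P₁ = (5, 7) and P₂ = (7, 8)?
Number of paths = 225303

Inclusion–exclusion. Total paths: C(21, 11) = 352716. Through P₁: C(12, 5)·C(9, 6) = 66528. Through P₂: C(15, 7)·C(6, 4) = 96525. Since P₁ is strictly southwest of P₂, a monotone path through both must visit P₁ then P₂; paths through both = C(12, 5)·C(3, 2)·C(6, 4) = 35640. Avoid both = 352716 − 66528 − 96525 + 35640 = 225303.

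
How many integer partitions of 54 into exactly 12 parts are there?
p(54, 12 parts) = 31570

Partitions of n into exactly k parts are in bijection with partitions of n − k into at most k parts (subtract 1 from each part). So p(54, exactly 12) = p(42, parts ≤ 12). Computing via the recurrence p(m, j) = p(m, j−1) + p(m−j, j) gives 31570.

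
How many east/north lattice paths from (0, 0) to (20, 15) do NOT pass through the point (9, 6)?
Number of paths = 2407303360

Total paths from (0, 0) to (20, 15): C(35, 20) = 3247943160. Paths through (9, 6): (paths (0, 0) → (9, 6)) × (paths (9, 6) → (20, 15)) = C(15, 9) · C(20, 11) = 5005 · 167960 = 840639800. Avoidance count = 3247943160 − 840639800 = 2407303360.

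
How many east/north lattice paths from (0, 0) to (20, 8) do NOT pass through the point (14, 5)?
Number of paths = 2131353

Total paths from (0, 0) to (20, 8): C(28, 20) = 3108105. Paths through (14, 5): (paths (0, 0) → (14, 5)) × (paths (14, 5) → (20, 8)) = C(19, 14) · C(9, 6) = 11628 · 84 = 976752. Avoidance count = 3108105 − 976752 = 2131353.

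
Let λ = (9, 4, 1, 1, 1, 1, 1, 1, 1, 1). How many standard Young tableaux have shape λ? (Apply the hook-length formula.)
# SYT of shape (9, 4, 1, 1, 1, 1, 1, 1, 1, 1) = 16166150

Hook-length formula: f^λ = n! / Π hook(c), product over all cells c of the Young diagram. For λ = (9, 4, 1, 1, 1, 1, 1, 1, 1, 1), n = 21 boxes. Hook lengths by row (left-to-right, top-to-bottom): [18, 9, 8, 7, 5, 4, 3, 2, 1]; [12, 3, 2, 1]; [8]; [7]; [6]; [5]; [4]; [3]; [2]; [1]. Product of hooks = 3160365465600. So f^λ = 21! / 3160365465600 = 51090942171709440000 / 3160365465600 = 16166150.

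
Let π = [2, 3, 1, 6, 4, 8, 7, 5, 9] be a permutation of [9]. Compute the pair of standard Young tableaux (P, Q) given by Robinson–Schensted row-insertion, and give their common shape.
P = [1, 3, 4, 5, 9] / [2, 6, 7] / [8];  Q = [1, 2, 4, 6, 9] / [3, 5, 7] / [8];  common shape = (5, 3, 1)

Row-insert the values π_1, π_2, … into P one at a time, bumping the leftmost entry strictly greater than the inserted value down to the next row. The recording tableau Q records, in position (i, j), the step at which that cell was added to P.
  Insert 2 (step 1): P = [2];  Q = [1]
  Insert 3 (step 2): P = [2, 3];  Q = [1, 2]
  Insert 1 (step 3): P = [1, 3] / [2];  Q = [1, 2] / [3]
  Insert 6 (step 4): P = [1, 3, 6] / [2];  Q = [1, 2, 4] / [3]
  Insert 4 (step 5): P = [1, 3, 4] / [2, 6];  Q = [1, 2, 4] / [3, 5]
  Insert 8 (step 6): P = [1, 3, 4, 8] / [2, 6];  Q = [1, 2, 4, 6] / [3, 5]
  Insert 7 (step 7): P = [1, 3, 4, 7] / [2, 6, 8];  Q = [1, 2, 4, 6] / [3, 5, 7]
  Insert 5 (step 8): P = [1, 3, 4, 5] / [2, 6, 7] / [8];  Q = [1, 2, 4, 6] / [3, 5, 7] / [8]
  Insert 9 (step 9): P = [1, 3, 4, 5, 9] / [2, 6, 7] / [8];  Q = [1, 2, 4, 6, 9] / [3, 5, 7] / [8]
Final shape: (5, 3, 1).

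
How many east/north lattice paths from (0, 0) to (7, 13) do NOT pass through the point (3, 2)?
Number of paths = 63870

Total paths from (0, 0) to (7, 13): C(20, 7) = 77520. Paths through (3, 2): (paths (0, 0) → (3, 2)) × (paths (3, 2) → (7, 13)) = C(5, 3) · C(15, 4) = 10 · 1365 = 13650. Avoidance count = 77520 − 13650 = 63870.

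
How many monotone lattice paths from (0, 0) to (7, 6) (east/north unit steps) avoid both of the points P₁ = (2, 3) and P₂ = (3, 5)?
Number of paths = 1026

Inclusion–exclusion. Total paths: C(13, 7) = 1716. Through P₁: C(5, 2)·C(8, 5) = 560. Through P₂: C(8, 3)·C(5, 4) = 280. Since P₁ is strictly southwest of P₂, a monotone path through both must visit P₁ then P₂; paths through both = C(5, 2)·C(3, 1)·C(5, 4) = 150. Avoid both = 1716 − 560 − 280 + 150 = 1026.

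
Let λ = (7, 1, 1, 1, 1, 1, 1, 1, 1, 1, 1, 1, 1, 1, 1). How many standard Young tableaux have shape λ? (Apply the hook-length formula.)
# SYT of shape (7, 1, 1, 1, 1, 1, 1, 1, 1, 1, 1, 1, 1, 1, 1) = 38760

Hook-length formula: f^λ = n! / Π hook(c), product over all cells c of the Young diagram. For λ = (7, 1, 1, 1, 1, 1, 1, 1, 1, 1, 1, 1, 1, 1, 1), n = 21 boxes. Hook lengths by row (left-to-right, top-to-bottom): [21, 6, 5, 4, 3, 2, 1]; [14]; [13]; [12]; [11]; [10]; [9]; [8]; [7]; [6]; [5]; [4]; [3]; [2]; [1]. Product of hooks = 1318135762944000. So f^λ = 21! / 1318135762944000 = 51090942171709440000 / 1318135762944000 = 38760.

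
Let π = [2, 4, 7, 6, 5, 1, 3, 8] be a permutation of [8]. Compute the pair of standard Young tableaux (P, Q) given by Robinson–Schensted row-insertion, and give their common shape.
P = [1, 3, 5, 8] / [2, 4] / [6] / [7];  Q = [1, 2, 3, 8] / [4, 7] / [5] / [6];  common shape = (4, 2, 1, 1)

Row-insert the values π_1, π_2, … into P one at a time, bumping the leftmost entry strictly greater than the inserted value down to the next row. The recording tableau Q records, in position (i, j), the step at which that cell was added to P.
  Insert 2 (step 1): P = [2];  Q = [1]
  Insert 4 (step 2): P = [2, 4];  Q = [1, 2]
  Insert 7 (step 3): P = [2, 4, 7];  Q = [1, 2, 3]
  Insert 6 (step 4): P = [2, 4, 6] / [7];  Q = [1, 2, 3] / [4]
  Insert 5 (step 5): P = [2, 4, 5] / [6] / [7];  Q = [1, 2, 3] / [4] / [5]
  Insert 1 (step 6): P = [1, 4, 5] / [2] / [6] / [7];  Q = [1, 2, 3] / [4] / [5] / [6]
  Insert 3 (step 7): P = [1, 3, 5] / [2, 4] / [6] / [7];  Q = [1, 2, 3] / [4, 7] / [5] / [6]
  Insert 8 (step 8): P = [1, 3, 5, 8] / [2, 4] / [6] / [7];  Q = [1, 2, 3, 8] / [4, 7] / [5] / [6]
Final shape: (4, 2, 1, 1).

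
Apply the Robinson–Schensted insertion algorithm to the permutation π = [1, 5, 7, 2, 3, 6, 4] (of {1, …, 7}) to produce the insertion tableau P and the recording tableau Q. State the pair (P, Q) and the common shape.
P = [1, 2, 3, 4] / [5, 6] / [7];  Q = [1, 2, 3, 6] / [4, 5] / [7];  common shape = (4, 2, 1)

Row-insert the values π_1, π_2, … into P one at a time, bumping the leftmost entry strictly greater than the inserted value down to the next row. The recording tableau Q records, in position (i, j), the step at which that cell was added to P.
  Insert 1 (step 1): P = [1];  Q = [1]
  Insert 5 (step 2): P = [1, 5];  Q = [1, 2]
  Insert 7 (step 3): P = [1, 5, 7];  Q = [1, 2, 3]
  Insert 2 (step 4): P = [1, 2, 7] / [5];  Q = [1, 2, 3] / [4]
  Insert 3 (step 5): P = [1, 2, 3] / [5, 7];  Q = [1, 2, 3] / [4, 5]
  Insert 6 (step 6): P = [1, 2, 3, 6] / [5, 7];  Q = [1, 2, 3, 6] / [4, 5]
  Insert 4 (step 7): P = [1, 2, 3, 4] / [5, 6] / [7];  Q = [1, 2, 3, 6] / [4, 5] / [7]
Final shape: (4, 2, 1).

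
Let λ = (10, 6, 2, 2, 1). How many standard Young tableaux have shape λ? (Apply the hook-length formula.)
# SYT of shape (10, 6, 2, 2, 1) = 115472500

Hook-length formula: f^λ = n! / Π hook(c), product over all cells c of the Young diagram. For λ = (10, 6, 2, 2, 1), n = 21 boxes. Hook lengths by row (left-to-right, top-to-bottom): [14, 12, 9, 8, 7, 6, 4, 3, 2, 1]; [9, 7, 4, 3, 2, 1]; [4, 2]; [3, 1]; [1]. Product of hooks = 442451165184. So f^λ = 21! / 442451165184 = 51090942171709440000 / 442451165184 = 115472500.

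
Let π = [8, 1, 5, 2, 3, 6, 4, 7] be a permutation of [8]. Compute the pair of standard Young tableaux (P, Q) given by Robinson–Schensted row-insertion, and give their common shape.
P = [1, 2, 3, 4, 7] / [5, 6] / [8];  Q = [1, 3, 5, 6, 8] / [2, 7] / [4];  common shape = (5, 2, 1)

Row-insert the values π_1, π_2, … into P one at a time, bumping the leftmost entry strictly greater than the inserted value down to the next row. The recording tableau Q records, in position (i, j), the step at which that cell was added to P.
  Insert 8 (step 1): P = [8];  Q = [1]
  Insert 1 (step 2): P = [1] / [8];  Q = [1] / [2]
  Insert 5 (step 3): P = [1, 5] / [8];  Q = [1, 3] / [2]
  Insert 2 (step 4): P = [1, 2] / [5] / [8];  Q = [1, 3] / [2] / [4]
  Insert 3 (step 5): P = [1, 2, 3] / [5] / [8];  Q = [1, 3, 5] / [2] / [4]
  Insert 6 (step 6): P = [1, 2, 3, 6] / [5] / [8];  Q = [1, 3, 5, 6] / [2] / [4]
  Insert 4 (step 7): P = [1, 2, 3, 4] / [5, 6] / [8];  Q = [1, 3, 5, 6] / [2, 7] / [4]
  Insert 7 (step 8): P = [1, 2, 3, 4, 7] / [5, 6] / [8];  Q = [1, 3, 5, 6, 8] / [2, 7] / [4]
Final shape: (5, 2, 1).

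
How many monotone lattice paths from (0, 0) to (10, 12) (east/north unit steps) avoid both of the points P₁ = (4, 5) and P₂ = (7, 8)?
Number of paths = 293405

Inclusion–exclusion. Total paths: C(22, 10) = 646646. Through P₁: C(9, 4)·C(13, 6) = 216216. Through P₂: C(15, 7)·C(7, 3) = 225225. Since P₁ is strictly southwest of P₂, a monotone path through both must visit P₁ then P₂; paths through both = C(9, 4)·C(6, 3)·C(7, 3) = 88200. Avoid both = 646646 − 216216 − 225225 + 88200 = 293405.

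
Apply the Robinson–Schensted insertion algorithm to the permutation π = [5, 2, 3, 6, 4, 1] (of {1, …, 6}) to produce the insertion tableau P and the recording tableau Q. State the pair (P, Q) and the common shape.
P = [1, 3, 4] / [2, 6] / [5];  Q = [1, 3, 4] / [2, 5] / [6];  common shape = (3, 2, 1)

Row-insert the values π_1, π_2, … into P one at a time, bumping the leftmost entry strictly greater than the inserted value down to the next row. The recording tableau Q records, in position (i, j), the step at which that cell was added to P.
  Insert 5 (step 1): P = [5];  Q = [1]
  Insert 2 (step 2): P = [2] / [5];  Q = [1] / [2]
  Insert 3 (step 3): P = [2, 3] / [5];  Q = [1, 3] / [2]
  Insert 6 (step 4): P = [2, 3, 6] / [5];  Q = [1, 3, 4] / [2]
  Insert 4 (step 5): P = [2, 3, 4] / [5, 6];  Q = [1, 3, 4] / [2, 5]
  Insert 1 (step 6): P = [1, 3, 4] / [2, 6] / [5];  Q = [1, 3, 4] / [2, 5] / [6]
Final shape: (3, 2, 1).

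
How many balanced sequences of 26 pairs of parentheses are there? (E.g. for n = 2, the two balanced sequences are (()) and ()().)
C_26 = 18367353072152

These balanced parentheses are counted by the Catalan number C_n = (1/(n + 1)) · C(2n, n). For n = 26: C_26 = (1/27) · C(52, 26) = 495918532948104/27 = 18367353072152.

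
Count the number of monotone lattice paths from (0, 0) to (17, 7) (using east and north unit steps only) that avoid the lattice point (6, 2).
Number of paths = 223800

Total paths from (0, 0) to (17, 7): C(24, 17) = 346104. Paths through (6, 2): (paths (0, 0) → (6, 2)) × (paths (6, 2) → (17, 7)) = C(8, 6) · C(16, 11) = 28 · 4368 = 122304. Avoidance count = 346104 − 122304 = 223800.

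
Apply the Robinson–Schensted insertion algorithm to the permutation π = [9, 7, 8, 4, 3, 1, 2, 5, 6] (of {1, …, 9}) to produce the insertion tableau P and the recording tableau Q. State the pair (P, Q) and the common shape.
P = [1, 2, 5, 6] / [3, 8] / [4] / [7] / [9];  Q = [1, 3, 8, 9] / [2, 7] / [4] / [5] / [6];  common shape = (4, 2, 1, 1, 1)

Row-insert the values π_1, π_2, … into P one at a time, bumping the leftmost entry strictly greater than the inserted value down to the next row. The recording tableau Q records, in position (i, j), the step at which that cell was added to P.
  Insert 9 (step 1): P = [9];  Q = [1]
  Insert 7 (step 2): P = [7] / [9];  Q = [1] / [2]
  Insert 8 (step 3): P = [7, 8] / [9];  Q = [1, 3] / [2]
  Insert 4 (step 4): P = [4, 8] / [7] / [9];  Q = [1, 3] / [2] / [4]
  Insert 3 (step 5): P = [3, 8] / [4] / [7] / [9];  Q = [1, 3] / [2] / [4] / [5]
  Insert 1 (step 6): P = [1, 8] / [3] / [4] / [7] / [9];  Q = [1, 3] / [2] / [4] / [5] / [6]
  Insert 2 (step 7): P = [1, 2] / [3, 8] / [4] / [7] / [9];  Q = [1, 3] / [2, 7] / [4] / [5] / [6]
  Insert 5 (step 8): P = [1, 2, 5] / [3, 8] / [4] / [7] / [9];  Q = [1, 3, 8] / [2, 7] / [4] / [5] / [6]
  Insert 6 (step 9): P = [1, 2, 5, 6] / [3, 8] / [4] / [7] / [9];  Q = [1, 3, 8, 9] / [2, 7] / [4] / [5] / [6]
Final shape: (4, 2, 1, 1, 1).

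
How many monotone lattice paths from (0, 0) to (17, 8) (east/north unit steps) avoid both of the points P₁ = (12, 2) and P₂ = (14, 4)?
Number of paths = 951543

Inclusion–exclusion. Total paths: C(25, 17) = 1081575. Through P₁: C(14, 12)·C(11, 5) = 42042. Through P₂: C(18, 14)·C(7, 3) = 107100. Since P₁ is strictly southwest of P₂, a monotone path through both must visit P₁ then P₂; paths through both = C(14, 12)·C(4, 2)·C(7, 3) = 19110. Avoid both = 1081575 − 42042 − 107100 + 19110 = 951543.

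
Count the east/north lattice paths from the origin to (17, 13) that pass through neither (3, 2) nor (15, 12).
Number of paths = 42433650

Inclusion–exclusion. Total paths: C(30, 17) = 119759850. Through P₁: C(5, 3)·C(25, 14) = 44574000. Through P₂: C(27, 15)·C(3, 2) = 52151580. Since P₁ is strictly southwest of P₂, a monotone path through both must visit P₁ then P₂; paths through both = C(5, 3)·C(22, 12)·C(3, 2) = 19399380. Avoid both = 119759850 − 44574000 − 52151580 + 19399380 = 42433650.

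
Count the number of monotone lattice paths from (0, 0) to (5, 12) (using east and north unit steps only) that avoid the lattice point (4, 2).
Number of paths = 6023

Total paths from (0, 0) to (5, 12): C(17, 5) = 6188. Paths through (4, 2): (paths (0, 0) → (4, 2)) × (paths (4, 2) → (5, 12)) = C(6, 4) · C(11, 1) = 15 · 11 = 165. Avoidance count = 6188 − 165 = 6023.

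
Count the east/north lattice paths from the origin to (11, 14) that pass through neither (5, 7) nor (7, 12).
Number of paths = 2591988

Inclusion–exclusion. Total paths: C(25, 11) = 4457400. Through P₁: C(12, 5)·C(13, 6) = 1359072. Through P₂: C(19, 7)·C(6, 4) = 755820. Since P₁ is strictly southwest of P₂, a monotone path through both must visit P₁ then P₂; paths through both = C(12, 5)·C(7, 2)·C(6, 4) = 249480. Avoid both = 4457400 − 1359072 − 755820 + 249480 = 2591988.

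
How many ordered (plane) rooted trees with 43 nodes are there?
C_42 = 39044429911904443959240

These ordered rooted trees are counted by the Catalan number C_n = (1/(n + 1)) · C(2n, n). For n = 42: C_42 = (1/43) · C(84, 42) = 1678910486211891090247320/43 = 39044429911904443959240.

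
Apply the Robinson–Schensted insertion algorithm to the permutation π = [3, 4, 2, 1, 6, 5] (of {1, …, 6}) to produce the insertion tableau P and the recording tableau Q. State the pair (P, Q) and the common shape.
P = [1, 4, 5] / [2, 6] / [3];  Q = [1, 2, 5] / [3, 6] / [4];  common shape = (3, 2, 1)

Row-insert the values π_1, π_2, … into P one at a time, bumping the leftmost entry strictly greater than the inserted value down to the next row. The recording tableau Q records, in position (i, j), the step at which that cell was added to P.
  Insert 3 (step 1): P = [3];  Q = [1]
  Insert 4 (step 2): P = [3, 4];  Q = [1, 2]
  Insert 2 (step 3): P = [2, 4] / [3];  Q = [1, 2] / [3]
  Insert 1 (step 4): P = [1, 4] / [2] / [3];  Q = [1, 2] / [3] / [4]
  Insert 6 (step 5): P = [1, 4, 6] / [2] / [3];  Q = [1, 2, 5] / [3] / [4]
  Insert 5 (step 6): P = [1, 4, 5] / [2, 6] / [3];  Q = [1, 2, 5] / [3, 6] / [4]
Final shape: (3, 2, 1).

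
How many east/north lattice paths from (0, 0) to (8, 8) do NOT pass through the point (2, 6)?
Number of paths = 12086

Total paths from (0, 0) to (8, 8): C(16, 8) = 12870. Paths through (2, 6): (paths (0, 0) → (2, 6)) × (paths (2, 6) → (8, 8)) = C(8, 2) · C(8, 6) = 28 · 28 = 784. Avoidance count = 12870 − 784 = 12086.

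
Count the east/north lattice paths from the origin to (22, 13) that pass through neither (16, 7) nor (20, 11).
Number of paths = 844744782

Inclusion–exclusion. Total paths: C(35, 22) = 1476337800. Through P₁: C(23, 16)·C(12, 6) = 226525068. Through P₂: C(31, 20)·C(4, 2) = 508033890. Since P₁ is strictly southwest of P₂, a monotone path through both must visit P₁ then P₂; paths through both = C(23, 16)·C(8, 4)·C(4, 2) = 102965940. Avoid both = 1476337800 − 226525068 − 508033890 + 102965940 = 844744782.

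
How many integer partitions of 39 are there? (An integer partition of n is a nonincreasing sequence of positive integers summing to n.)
p(39) = 31185

Compute p(n) via the recurrence p(n, m) = p(n, m−1) + p(n−m, m), where p(n, m) counts partitions of n with all parts ≤ m and p(n) = p(n, n). The base cases are p(0, m) = 1 and p(n, 0) = 0 for n > 0. Filling the table yields p(39) = 31185. (Euler's pentagonal recurrence is an alternative.)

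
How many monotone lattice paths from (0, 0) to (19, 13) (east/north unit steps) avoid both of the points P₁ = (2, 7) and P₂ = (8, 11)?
Number of paths = 338433792

Inclusion–exclusion. Total paths: C(32, 19) = 347373600. Through P₁: C(9, 2)·C(23, 17) = 3634092. Through P₂: C(19, 8)·C(13, 11) = 5895396. Since P₁ is strictly southwest of P₂, a monotone path through both must visit P₁ then P₂; paths through both = C(9, 2)·C(10, 6)·C(13, 11) = 589680. Avoid both = 347373600 − 3634092 − 5895396 + 589680 = 338433792.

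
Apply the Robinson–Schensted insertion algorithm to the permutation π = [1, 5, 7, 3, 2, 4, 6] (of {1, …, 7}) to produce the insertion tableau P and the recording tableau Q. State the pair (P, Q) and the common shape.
P = [1, 2, 4, 6] / [3, 7] / [5];  Q = [1, 2, 3, 7] / [4, 6] / [5];  common shape = (4, 2, 1)

Row-insert the values π_1, π_2, … into P one at a time, bumping the leftmost entry strictly greater than the inserted value down to the next row. The recording tableau Q records, in position (i, j), the step at which that cell was added to P.
  Insert 1 (step 1): P = [1];  Q = [1]
  Insert 5 (step 2): P = [1, 5];  Q = [1, 2]
  Insert 7 (step 3): P = [1, 5, 7];  Q = [1, 2, 3]
  Insert 3 (step 4): P = [1, 3, 7] / [5];  Q = [1, 2, 3] / [4]
  Insert 2 (step 5): P = [1, 2, 7] / [3] / [5];  Q = [1, 2, 3] / [4] / [5]
  Insert 4 (step 6): P = [1, 2, 4] / [3, 7] / [5];  Q = [1, 2, 3] / [4, 6] / [5]
  Insert 6 (step 7): P = [1, 2, 4, 6] / [3, 7] / [5];  Q = [1, 2, 3, 7] / [4, 6] / [5]
Final shape: (4, 2, 1).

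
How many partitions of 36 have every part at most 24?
p(36, parts ≤ 24) = 17782

Use the recurrence p(n, m) = p(n, m−1) + p(n−m, m): either the largest part is < m (count p(n, m−1)) or the largest part is exactly m (remove one copy of m, count p(n−m, m)). With p(0, ·) = 1 this gives p(36, parts ≤ 24) = 17782. (By conjugating Young diagrams, this also counts partitions of 36 into at most 24 parts.)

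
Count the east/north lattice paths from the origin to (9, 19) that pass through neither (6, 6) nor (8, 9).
Number of paths = 6223690

Inclusion–exclusion. Total paths: C(28, 9) = 6906900. Through P₁: C(12, 6)·C(16, 3) = 517440. Through P₂: C(17, 8)·C(11, 1) = 267410. Since P₁ is strictly southwest of P₂, a monotone path through both must visit P₁ then P₂; paths through both = C(12, 6)·C(5, 2)·C(11, 1) = 101640. Avoid both = 6906900 − 517440 − 267410 + 101640 = 6223690.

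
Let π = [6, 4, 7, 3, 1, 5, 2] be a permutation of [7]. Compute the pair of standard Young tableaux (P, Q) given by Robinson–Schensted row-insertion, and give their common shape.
P = [1, 2] / [3, 5] / [4, 7] / [6];  Q = [1, 3] / [2, 6] / [4, 7] / [5];  common shape = (2, 2, 2, 1)

Row-insert the values π_1, π_2, … into P one at a time, bumping the leftmost entry strictly greater than the inserted value down to the next row. The recording tableau Q records, in position (i, j), the step at which that cell was added to P.
  Insert 6 (step 1): P = [6];  Q = [1]
  Insert 4 (step 2): P = [4] / [6];  Q = [1] / [2]
  Insert 7 (step 3): P = [4, 7] / [6];  Q = [1, 3] / [2]
  Insert 3 (step 4): P = [3, 7] / [4] / [6];  Q = [1, 3] / [2] / [4]
  Insert 1 (step 5): P = [1, 7] / [3] / [4] / [6];  Q = [1, 3] / [2] / [4] / [5]
  Insert 5 (step 6): P = [1, 5] / [3, 7] / [4] / [6];  Q = [1, 3] / [2, 6] / [4] / [5]
  Insert 2 (step 7): P = [1, 2] / [3, 5] / [4, 7] / [6];  Q = [1, 3] / [2, 6] / [4, 7] / [5]
Final shape: (2, 2, 2, 1).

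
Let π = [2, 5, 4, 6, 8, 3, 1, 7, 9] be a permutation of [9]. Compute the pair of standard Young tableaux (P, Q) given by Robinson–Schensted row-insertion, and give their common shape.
P = [1, 3, 6, 7, 9] / [2, 8] / [4] / [5];  Q = [1, 2, 4, 5, 9] / [3, 8] / [6] / [7];  common shape = (5, 2, 1, 1)

Row-insert the values π_1, π_2, … into P one at a time, bumping the leftmost entry strictly greater than the inserted value down to the next row. The recording tableau Q records, in position (i, j), the step at which that cell was added to P.
  Insert 2 (step 1): P = [2];  Q = [1]
  Insert 5 (step 2): P = [2, 5];  Q = [1, 2]
  Insert 4 (step 3): P = [2, 4] / [5];  Q = [1, 2] / [3]
  Insert 6 (step 4): P = [2, 4, 6] / [5];  Q = [1, 2, 4] / [3]
  Insert 8 (step 5): P = [2, 4, 6, 8] / [5];  Q = [1, 2, 4, 5] / [3]
  Insert 3 (step 6): P = [2, 3, 6, 8] / [4] / [5];  Q = [1, 2, 4, 5] / [3] / [6]
  Insert 1 (step 7): P = [1, 3, 6, 8] / [2] / [4] / [5];  Q = [1, 2, 4, 5] / [3] / [6] / [7]
  Insert 7 (step 8): P = [1, 3, 6, 7] / [2, 8] / [4] / [5];  Q = [1, 2, 4, 5] / [3, 8] / [6] / [7]
  Insert 9 (step 9): P = [1, 3, 6, 7, 9] / [2, 8] / [4] / [5];  Q = [1, 2, 4, 5, 9] / [3, 8] / [6] / [7]
Final shape: (5, 2, 1, 1).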